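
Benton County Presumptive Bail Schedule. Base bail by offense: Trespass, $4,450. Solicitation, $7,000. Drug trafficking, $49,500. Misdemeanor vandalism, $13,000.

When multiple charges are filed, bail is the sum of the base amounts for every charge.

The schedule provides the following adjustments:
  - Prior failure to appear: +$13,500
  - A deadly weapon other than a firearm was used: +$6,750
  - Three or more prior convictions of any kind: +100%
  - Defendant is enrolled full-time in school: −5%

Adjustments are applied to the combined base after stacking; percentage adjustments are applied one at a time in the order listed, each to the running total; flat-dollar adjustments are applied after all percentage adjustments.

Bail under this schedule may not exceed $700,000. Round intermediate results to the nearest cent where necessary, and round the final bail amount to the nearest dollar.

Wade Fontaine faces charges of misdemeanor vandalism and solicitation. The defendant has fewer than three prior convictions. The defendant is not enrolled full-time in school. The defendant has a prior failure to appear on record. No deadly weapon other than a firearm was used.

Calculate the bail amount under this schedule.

$33,500

Base amounts from the schedule: misdemeanor vandalism $13,000; solicitation $7,000.
Stacking rule: sum of all bases. $13,000 + $7,000 = $20,000.
Prior failure to appear (+$13,500 flat): $20,000 + $13,500 = $33,500.
$33,500 is within the $700,000 maximum.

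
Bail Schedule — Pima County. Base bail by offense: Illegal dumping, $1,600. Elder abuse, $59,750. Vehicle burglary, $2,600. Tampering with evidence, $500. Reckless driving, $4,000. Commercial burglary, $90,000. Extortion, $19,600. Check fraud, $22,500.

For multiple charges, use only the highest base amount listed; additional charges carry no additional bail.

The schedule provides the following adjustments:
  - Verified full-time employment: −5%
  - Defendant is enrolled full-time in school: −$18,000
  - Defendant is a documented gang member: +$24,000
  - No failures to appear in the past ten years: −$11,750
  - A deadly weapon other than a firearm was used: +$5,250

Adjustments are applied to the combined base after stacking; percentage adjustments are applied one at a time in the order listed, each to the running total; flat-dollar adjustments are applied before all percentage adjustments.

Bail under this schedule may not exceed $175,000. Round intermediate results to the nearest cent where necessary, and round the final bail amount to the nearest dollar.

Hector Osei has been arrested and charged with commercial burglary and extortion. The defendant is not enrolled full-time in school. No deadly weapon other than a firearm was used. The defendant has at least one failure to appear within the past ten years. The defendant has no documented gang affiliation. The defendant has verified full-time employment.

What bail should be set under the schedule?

Base amounts from the schedule: commercial burglary $90,000; extortion $19,600.
Stacking rule: use the highest base only. Highest is commercial burglary at $90,000. Combined base = $90,000.
Verified full-time employment (−5%): $90,000 × 0.95 = $85,500.
$85,500 is within the $175,000 maximum.

$85,500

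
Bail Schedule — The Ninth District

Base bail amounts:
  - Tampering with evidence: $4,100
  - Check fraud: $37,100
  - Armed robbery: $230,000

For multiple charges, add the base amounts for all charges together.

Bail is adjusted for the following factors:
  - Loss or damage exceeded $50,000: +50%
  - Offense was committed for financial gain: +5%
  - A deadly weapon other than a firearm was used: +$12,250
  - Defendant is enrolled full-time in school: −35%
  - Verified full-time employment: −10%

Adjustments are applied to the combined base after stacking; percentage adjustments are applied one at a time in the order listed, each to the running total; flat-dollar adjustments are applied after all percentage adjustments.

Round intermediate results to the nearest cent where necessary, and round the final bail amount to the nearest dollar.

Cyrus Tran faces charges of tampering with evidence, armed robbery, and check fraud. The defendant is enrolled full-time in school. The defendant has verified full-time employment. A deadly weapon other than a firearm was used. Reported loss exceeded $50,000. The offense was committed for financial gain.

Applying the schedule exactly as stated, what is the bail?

Base amounts from the schedule: tampering with evidence $4,100; armed robbery $230,000; check fraud $37,100.
Stacking rule: sum of all bases. $4,100 + $230,000 + $37,100 = $271,200.
Loss or damage exceeded $50,000 (+50%): $271,200 × 1.5 = $406,800.
Offense was committed for financial gain (+5%): $406,800 × 1.05 = $427,140.
Defendant is enrolled full-time in school (−35%): $427,140 × 0.65 = $277,641.
Verified full-time employment (−10%): $277,641 × 0.9 = $249,876.90.
A deadly weapon other than a firearm was used (+$12,250 flat): $249,876.90 + $12,250 = $262,126.90.
Rounded to the nearest dollar: $262,127.

$262,127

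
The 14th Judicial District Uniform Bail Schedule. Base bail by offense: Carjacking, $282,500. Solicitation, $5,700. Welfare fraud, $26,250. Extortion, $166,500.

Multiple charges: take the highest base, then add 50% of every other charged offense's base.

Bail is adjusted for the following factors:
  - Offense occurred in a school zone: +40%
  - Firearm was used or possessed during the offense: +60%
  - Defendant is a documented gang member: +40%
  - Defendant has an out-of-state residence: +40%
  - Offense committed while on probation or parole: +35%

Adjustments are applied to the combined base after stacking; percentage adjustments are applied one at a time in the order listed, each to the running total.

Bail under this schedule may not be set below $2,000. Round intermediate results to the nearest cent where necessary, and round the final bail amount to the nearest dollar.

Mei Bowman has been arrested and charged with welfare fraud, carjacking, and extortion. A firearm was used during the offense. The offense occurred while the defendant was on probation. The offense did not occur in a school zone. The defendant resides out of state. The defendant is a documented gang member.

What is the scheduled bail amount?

$1,604,005

Base amounts from the schedule: welfare fraud $26,250; carjacking $282,500; extortion $166,500.
Stacking rule: highest base plus 50% of each additional charge. Highest is carjacking at $282,500. Additional: $26,250 × 50% = $13,125; $166,500 × 50% = $83,250. Combined base = $282,500 + $96,375 = $378,875.
Firearm was used or possessed during the offense (+60%): $378,875 × 1.6 = $606,200.
Defendant is a documented gang member (+40%): $606,200 × 1.4 = $848,680.
Defendant has an out-of-state residence (+40%): $848,680 × 1.4 = $1,188,152.
Offense committed while on probation or parole (+35%): $1,188,152 × 1.35 = $1,604,005.20.
$1,604,005.20 is at or above the $2,000 minimum.
Rounded to the nearest dollar: $1,604,005.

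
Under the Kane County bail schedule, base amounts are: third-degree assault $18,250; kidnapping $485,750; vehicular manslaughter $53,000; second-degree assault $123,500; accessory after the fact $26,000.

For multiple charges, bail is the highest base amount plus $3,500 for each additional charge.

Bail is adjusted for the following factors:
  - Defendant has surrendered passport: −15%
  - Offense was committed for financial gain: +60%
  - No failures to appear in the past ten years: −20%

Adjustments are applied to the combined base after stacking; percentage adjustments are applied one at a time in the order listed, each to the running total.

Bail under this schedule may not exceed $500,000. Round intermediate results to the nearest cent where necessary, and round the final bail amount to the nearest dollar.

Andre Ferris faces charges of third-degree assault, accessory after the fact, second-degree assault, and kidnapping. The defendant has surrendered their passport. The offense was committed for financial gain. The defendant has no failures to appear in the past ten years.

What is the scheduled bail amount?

$500,000

Base amounts from the schedule: third-degree assault $18,250; accessory after the fact $26,000; second-degree assault $123,500; kidnapping $485,750.
Stacking rule: highest base plus $3,500 per additional charge. Highest is kidnapping at $485,750; 3 additional charges → +$10,500. Combined base = $496,250.
Defendant has surrendered passport (−15%): $496,250 × 0.85 = $421,812.50.
Offense was committed for financial gain (+60%): $421,812.50 × 1.6 = $674,900.
No failures to appear in the past ten years (−20%): $674,900 × 0.8 = $539,920.
Result $539,920 exceeds the maximum of $500,000; bail is capped at $500,000.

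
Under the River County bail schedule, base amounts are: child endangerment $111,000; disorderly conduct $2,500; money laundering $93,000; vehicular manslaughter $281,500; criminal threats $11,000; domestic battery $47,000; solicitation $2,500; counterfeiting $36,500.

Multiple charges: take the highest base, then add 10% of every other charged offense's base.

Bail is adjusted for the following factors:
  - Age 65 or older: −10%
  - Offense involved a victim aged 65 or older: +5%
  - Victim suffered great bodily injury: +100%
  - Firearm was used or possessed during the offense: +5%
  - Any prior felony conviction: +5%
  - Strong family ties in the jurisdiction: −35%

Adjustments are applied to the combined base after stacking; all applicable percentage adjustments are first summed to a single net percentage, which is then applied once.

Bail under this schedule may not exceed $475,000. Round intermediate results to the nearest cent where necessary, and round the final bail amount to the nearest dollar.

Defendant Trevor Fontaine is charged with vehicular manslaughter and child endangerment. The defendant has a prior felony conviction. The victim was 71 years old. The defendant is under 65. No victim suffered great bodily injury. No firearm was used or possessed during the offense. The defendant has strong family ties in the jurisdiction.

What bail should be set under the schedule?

Base amounts from the schedule: vehicular manslaughter $281,500; child endangerment $111,000.
Stacking rule: highest base plus 10% of each additional charge. Highest is vehicular manslaughter at $281,500. Additional: $111,000 × 10% = $11,100. Combined base = $281,500 + $11,100 = $292,600.
Net percentage adjustment: +5% +5% −35% = −25%. $292,600 × 0.75 = $219,450.
$219,450 is within the $475,000 maximum.

$219,450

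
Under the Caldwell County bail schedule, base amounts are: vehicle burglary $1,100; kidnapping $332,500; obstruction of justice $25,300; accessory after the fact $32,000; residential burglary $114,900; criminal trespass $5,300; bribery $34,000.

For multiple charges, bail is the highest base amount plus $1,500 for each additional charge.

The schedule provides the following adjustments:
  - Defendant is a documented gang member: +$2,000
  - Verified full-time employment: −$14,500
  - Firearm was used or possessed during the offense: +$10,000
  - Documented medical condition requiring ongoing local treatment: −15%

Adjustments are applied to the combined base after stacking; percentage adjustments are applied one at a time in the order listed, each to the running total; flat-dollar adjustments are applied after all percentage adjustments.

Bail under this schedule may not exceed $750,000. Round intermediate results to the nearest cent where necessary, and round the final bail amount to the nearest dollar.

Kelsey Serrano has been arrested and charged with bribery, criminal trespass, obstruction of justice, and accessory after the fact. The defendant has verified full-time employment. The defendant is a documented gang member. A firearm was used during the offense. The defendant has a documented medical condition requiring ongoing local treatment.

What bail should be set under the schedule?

Base amounts from the schedule: bribery $34,000; criminal trespass $5,300; obstruction of justice $25,300; accessory after the fact $32,000.
Stacking rule: highest base plus $1,500 per additional charge. Highest is bribery at $34,000; 3 additional charges → +$4,500. Combined base = $38,500.
Documented medical condition requiring ongoing local treatment (−15%): $38,500 × 0.85 = $32,725.
Defendant is a documented gang member (+$2,000 flat): $32,725 + $2,000 = $34,725.
Verified full-time employment (−$14,500 flat): $34,725 − $14,500 = $20,225.
Firearm was used or possessed during the offense (+$10,000 flat): $20,225 + $10,000 = $30,225.
$30,225 is within the $750,000 maximum.

$30,225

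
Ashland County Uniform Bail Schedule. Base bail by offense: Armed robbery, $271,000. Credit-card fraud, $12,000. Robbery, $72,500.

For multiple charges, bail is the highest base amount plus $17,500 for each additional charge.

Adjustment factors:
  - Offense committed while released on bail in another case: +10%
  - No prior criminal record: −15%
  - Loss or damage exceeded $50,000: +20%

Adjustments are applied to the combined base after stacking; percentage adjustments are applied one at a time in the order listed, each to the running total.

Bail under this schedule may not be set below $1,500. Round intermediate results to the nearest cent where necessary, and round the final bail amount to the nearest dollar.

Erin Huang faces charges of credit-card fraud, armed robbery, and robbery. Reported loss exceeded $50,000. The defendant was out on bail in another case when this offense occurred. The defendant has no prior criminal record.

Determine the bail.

$343,332

Base amounts from the schedule: credit-card fraud $12,000; armed robbery $271,000; robbery $72,500.
Stacking rule: highest base plus $17,500 per additional charge. Highest is armed robbery at $271,000; 2 additional charges → +$35,000. Combined base = $306,000.
Offense committed while released on bail in another case (+10%): $306,000 × 1.1 = $336,600.
No prior criminal record (−15%): $336,600 × 0.85 = $286,110.
Loss or damage exceeded $50,000 (+20%): $286,110 × 1.2 = $343,332.
$343,332 is at or above the $1,500 minimum.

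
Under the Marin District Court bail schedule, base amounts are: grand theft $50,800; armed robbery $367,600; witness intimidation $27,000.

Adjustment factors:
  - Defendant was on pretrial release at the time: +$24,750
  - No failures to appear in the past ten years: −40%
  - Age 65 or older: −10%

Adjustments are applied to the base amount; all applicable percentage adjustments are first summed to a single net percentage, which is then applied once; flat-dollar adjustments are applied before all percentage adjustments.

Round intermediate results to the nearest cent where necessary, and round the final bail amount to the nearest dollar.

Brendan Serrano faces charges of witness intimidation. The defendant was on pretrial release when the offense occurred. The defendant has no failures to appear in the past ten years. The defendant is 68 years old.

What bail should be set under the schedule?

Base amounts from the schedule: witness intimidation $27,000.
Single charge. Combined base = $27,000.
Defendant was on pretrial release at the time (+$24,750 flat): $27,000 + $24,750 = $51,750.
Net percentage adjustment: −40% −10% = −50%. $51,750 × 0.5 = $25,875.

$25,875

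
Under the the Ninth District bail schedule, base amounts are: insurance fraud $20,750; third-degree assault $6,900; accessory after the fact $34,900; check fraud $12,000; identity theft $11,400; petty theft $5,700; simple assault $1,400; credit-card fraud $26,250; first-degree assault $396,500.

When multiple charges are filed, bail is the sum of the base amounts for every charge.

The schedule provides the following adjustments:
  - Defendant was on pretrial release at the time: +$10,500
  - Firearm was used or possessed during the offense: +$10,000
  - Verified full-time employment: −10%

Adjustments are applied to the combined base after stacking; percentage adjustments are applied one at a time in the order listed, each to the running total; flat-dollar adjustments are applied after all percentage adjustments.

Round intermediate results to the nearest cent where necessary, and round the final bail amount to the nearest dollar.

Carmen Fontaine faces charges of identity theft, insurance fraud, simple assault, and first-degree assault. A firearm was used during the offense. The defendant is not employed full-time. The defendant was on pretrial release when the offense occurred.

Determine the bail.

$450,550

Base amounts from the schedule: identity theft $11,400; insurance fraud $20,750; simple assault $1,400; first-degree assault $396,500.
Stacking rule: sum of all bases. $11,400 + $20,750 + $1,400 + $396,500 = $430,050.
Defendant was on pretrial release at the time (+$10,500 flat): $430,050 + $10,500 = $440,550.
Firearm was used or possessed during the offense (+$10,000 flat): $440,550 + $10,000 = $450,550.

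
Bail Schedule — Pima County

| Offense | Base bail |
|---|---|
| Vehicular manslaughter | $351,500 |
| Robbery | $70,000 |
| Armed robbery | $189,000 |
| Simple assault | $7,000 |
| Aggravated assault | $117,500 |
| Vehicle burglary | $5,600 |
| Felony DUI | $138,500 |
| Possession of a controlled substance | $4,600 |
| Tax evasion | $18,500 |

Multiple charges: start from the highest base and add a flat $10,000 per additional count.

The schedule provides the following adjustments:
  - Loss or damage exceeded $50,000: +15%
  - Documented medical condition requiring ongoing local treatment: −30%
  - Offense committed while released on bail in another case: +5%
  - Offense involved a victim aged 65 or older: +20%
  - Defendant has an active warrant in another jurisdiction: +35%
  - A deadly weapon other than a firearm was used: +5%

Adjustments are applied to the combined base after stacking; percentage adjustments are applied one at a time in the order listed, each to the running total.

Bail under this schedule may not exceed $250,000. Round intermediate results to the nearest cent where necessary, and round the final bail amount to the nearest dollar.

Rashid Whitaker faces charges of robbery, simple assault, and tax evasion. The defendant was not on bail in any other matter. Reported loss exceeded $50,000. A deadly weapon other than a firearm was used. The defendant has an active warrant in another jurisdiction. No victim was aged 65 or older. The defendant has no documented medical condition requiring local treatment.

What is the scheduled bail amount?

$146,711

Base amounts from the schedule: robbery $70,000; simple assault $7,000; tax evasion $18,500.
Stacking rule: highest base plus $10,000 per additional charge. Highest is robbery at $70,000; 2 additional charges → +$20,000. Combined base = $90,000.
Loss or damage exceeded $50,000 (+15%): $90,000 × 1.15 = $103,500.
Defendant has an active warrant in another jurisdiction (+35%): $103,500 × 1.35 = $139,725.
A deadly weapon other than a firearm was used (+5%): $139,725 × 1.05 = $146,711.25.
$146,711.25 is within the $250,000 maximum.
Rounded to the nearest dollar: $146,711.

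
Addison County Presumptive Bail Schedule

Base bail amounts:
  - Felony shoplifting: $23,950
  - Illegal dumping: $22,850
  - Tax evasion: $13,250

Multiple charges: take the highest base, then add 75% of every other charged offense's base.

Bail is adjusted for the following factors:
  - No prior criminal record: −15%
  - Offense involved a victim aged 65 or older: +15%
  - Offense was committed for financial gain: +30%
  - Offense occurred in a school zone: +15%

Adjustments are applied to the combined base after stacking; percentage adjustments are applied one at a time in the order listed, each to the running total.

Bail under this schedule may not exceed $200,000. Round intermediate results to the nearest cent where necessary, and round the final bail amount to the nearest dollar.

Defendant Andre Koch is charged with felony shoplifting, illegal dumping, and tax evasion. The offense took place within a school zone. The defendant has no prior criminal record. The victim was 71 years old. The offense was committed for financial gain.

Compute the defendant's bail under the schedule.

Base amounts from the schedule: felony shoplifting $23,950; illegal dumping $22,850; tax evasion $13,250.
Stacking rule: highest base plus 75% of each additional charge. Highest is felony shoplifting at $23,950. Additional: $22,850 × 75% = $17,137.50; $13,250 × 75% = $9,937.50. Combined base = $23,950 + $27,075 = $51,025.
No prior criminal record (−15%): $51,025 × 0.85 = $43,371.25.
Offense involved a victim aged 65 or older (+15%): $43,371.25 × 1.15 = $49,876.94.
Offense was committed for financial gain (+30%): $49,876.94 × 1.3 = $64,840.02.
Offense occurred in a school zone (+15%): $64,840.02 × 1.15 = $74,566.02.
$74,566.02 is within the $200,000 maximum.
Rounded to the nearest dollar: $74,566.

$74,566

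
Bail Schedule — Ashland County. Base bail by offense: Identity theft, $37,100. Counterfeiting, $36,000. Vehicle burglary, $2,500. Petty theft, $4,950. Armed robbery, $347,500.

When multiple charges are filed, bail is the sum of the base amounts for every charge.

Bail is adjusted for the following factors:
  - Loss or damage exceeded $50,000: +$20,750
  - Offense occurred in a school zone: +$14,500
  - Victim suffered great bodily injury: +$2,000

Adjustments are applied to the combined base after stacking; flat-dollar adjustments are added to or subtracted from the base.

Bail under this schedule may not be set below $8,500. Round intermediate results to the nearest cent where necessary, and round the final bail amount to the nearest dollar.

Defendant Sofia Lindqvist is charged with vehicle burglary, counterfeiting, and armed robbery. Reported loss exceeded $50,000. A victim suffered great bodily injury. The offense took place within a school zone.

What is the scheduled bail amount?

$423,250

Base amounts from the schedule: vehicle burglary $2,500; counterfeiting $36,000; armed robbery $347,500.
Stacking rule: sum of all bases. $2,500 + $36,000 + $347,500 = $386,000.
Loss or damage exceeded $50,000 (+$20,750 flat): $386,000 + $20,750 = $406,750.
Offense occurred in a school zone (+$14,500 flat): $406,750 + $14,500 = $421,250.
Victim suffered great bodily injury (+$2,000 flat): $421,250 + $2,000 = $423,250.
$423,250 is at or above the $8,500 minimum.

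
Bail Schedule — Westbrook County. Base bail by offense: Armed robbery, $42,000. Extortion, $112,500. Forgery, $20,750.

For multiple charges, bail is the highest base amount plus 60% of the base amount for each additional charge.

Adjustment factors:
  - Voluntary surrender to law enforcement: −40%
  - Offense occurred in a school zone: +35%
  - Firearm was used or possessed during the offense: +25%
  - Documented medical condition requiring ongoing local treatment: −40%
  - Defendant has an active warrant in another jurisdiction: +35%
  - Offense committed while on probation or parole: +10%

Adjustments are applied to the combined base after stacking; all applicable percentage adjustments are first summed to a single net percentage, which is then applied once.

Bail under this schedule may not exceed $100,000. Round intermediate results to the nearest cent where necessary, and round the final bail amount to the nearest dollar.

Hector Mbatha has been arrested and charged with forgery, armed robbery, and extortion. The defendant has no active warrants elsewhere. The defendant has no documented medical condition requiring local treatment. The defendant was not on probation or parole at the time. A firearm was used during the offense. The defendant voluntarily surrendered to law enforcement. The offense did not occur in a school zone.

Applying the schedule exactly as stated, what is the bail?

Base amounts from the schedule: forgery $20,750; armed robbery $42,000; extortion $112,500.
Stacking rule: highest base plus 60% of each additional charge. Highest is extortion at $112,500. Additional: $20,750 × 60% = $12,450; $42,000 × 60% = $25,200. Combined base = $112,500 + $37,650 = $150,150.
Net percentage adjustment: −40% +25% = −15%. $150,150 × 0.85 = $127,627.50.
Result $127,627.50 exceeds the maximum of $100,000; bail is capped at $100,000.

$100,000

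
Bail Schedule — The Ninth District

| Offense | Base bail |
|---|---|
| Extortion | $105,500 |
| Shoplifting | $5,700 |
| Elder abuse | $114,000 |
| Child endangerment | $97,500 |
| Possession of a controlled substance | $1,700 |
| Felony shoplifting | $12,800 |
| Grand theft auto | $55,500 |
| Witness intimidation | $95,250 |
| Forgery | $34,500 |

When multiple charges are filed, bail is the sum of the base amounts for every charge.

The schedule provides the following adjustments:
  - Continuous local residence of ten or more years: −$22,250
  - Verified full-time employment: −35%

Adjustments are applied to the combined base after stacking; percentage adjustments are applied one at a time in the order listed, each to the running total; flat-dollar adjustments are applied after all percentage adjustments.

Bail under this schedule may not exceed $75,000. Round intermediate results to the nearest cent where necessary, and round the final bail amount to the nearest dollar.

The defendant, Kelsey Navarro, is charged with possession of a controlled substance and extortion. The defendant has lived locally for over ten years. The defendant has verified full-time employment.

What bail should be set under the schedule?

Base amounts from the schedule: possession of a controlled substance $1,700; extortion $105,500.
Stacking rule: sum of all bases. $1,700 + $105,500 = $107,200.
Verified full-time employment (−35%): $107,200 × 0.65 = $69,680.
Continuous local residence of ten or more years (−$22,250 flat): $69,680 − $22,250 = $47,430.
$47,430 is within the $75,000 maximum.

$47,430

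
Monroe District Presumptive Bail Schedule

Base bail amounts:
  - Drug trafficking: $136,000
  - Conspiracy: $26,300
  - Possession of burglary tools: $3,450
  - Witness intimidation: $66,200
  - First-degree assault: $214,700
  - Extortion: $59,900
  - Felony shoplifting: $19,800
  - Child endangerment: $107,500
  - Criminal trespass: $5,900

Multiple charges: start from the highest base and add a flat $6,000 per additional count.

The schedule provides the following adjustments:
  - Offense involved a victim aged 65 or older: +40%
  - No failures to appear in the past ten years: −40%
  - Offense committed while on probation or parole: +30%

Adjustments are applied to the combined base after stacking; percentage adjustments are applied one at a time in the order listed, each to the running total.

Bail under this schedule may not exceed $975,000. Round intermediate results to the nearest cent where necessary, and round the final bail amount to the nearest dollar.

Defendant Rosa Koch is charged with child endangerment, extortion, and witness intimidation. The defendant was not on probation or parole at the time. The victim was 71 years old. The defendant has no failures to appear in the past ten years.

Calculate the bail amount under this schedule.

Base amounts from the schedule: child endangerment $107,500; extortion $59,900; witness intimidation $66,200.
Stacking rule: highest base plus $6,000 per additional charge. Highest is child endangerment at $107,500; 2 additional charges → +$12,000. Combined base = $119,500.
Offense involved a victim aged 65 or older (+40%): $119,500 × 1.4 = $167,300.
No failures to appear in the past ten years (−40%): $167,300 × 0.6 = $100,380.
$100,380 is within the $975,000 maximum.

$100,380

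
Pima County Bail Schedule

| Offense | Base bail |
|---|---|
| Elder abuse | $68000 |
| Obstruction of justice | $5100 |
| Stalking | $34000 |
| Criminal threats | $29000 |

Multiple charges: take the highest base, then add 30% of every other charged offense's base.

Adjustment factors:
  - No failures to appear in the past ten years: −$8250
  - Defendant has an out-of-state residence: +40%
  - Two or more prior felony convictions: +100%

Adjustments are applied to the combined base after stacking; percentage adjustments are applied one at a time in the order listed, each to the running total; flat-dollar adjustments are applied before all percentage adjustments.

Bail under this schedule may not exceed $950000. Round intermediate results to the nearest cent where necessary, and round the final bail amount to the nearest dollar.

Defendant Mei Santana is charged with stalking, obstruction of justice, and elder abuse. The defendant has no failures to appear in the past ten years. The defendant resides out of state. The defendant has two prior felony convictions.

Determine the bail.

Base amounts from the schedule: stalking $34000; obstruction of justice $5100; elder abuse $68000.
Stacking rule: highest base plus 30% of each additional charge. Highest is elder abuse at $68000. Additional: $34000 × 30% = $10200; $5100 × 30% = $1530. Combined base = $68000 + $11730 = $79730.
No failures to appear in the past ten years (−$8250 flat): $79730 − $8250 = $71480.
Defendant has an out-of-state residence (+40%): $71480 × 1.4 = $100072.
Two or more prior felony convictions (+100%): $100072 × 2 = $200144.
$200144 is within the $950000 maximum.

$200144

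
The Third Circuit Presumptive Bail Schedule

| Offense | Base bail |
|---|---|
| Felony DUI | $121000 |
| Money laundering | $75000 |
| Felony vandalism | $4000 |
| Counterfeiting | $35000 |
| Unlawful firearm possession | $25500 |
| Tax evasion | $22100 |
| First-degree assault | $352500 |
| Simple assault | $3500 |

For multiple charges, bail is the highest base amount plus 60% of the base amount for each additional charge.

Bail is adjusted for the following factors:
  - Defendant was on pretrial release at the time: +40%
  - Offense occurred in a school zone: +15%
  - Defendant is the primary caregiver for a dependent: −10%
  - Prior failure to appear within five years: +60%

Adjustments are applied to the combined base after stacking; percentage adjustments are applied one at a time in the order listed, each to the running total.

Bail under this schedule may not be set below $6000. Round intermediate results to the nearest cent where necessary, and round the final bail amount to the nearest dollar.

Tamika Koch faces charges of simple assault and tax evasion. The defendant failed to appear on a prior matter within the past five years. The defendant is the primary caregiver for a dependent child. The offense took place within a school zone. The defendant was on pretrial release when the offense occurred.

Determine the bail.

$56105

Base amounts from the schedule: simple assault $3500; tax evasion $22100.
Stacking rule: highest base plus 60% of each additional charge. Highest is tax evasion at $22100. Additional: $3500 × 60% = $2100. Combined base = $22100 + $2100 = $24200.
Defendant was on pretrial release at the time (+40%): $24200 × 1.4 = $33880.
Offense occurred in a school zone (+15%): $33880 × 1.15 = $38962.
Defendant is the primary caregiver for a dependent (−10%): $38962 × 0.9 = $35065.80.
Prior failure to appear within five years (+60%): $35065.80 × 1.6 = $56105.28.
$56105.28 is at or above the $6000 minimum.
Rounded to the nearest dollar: $56105.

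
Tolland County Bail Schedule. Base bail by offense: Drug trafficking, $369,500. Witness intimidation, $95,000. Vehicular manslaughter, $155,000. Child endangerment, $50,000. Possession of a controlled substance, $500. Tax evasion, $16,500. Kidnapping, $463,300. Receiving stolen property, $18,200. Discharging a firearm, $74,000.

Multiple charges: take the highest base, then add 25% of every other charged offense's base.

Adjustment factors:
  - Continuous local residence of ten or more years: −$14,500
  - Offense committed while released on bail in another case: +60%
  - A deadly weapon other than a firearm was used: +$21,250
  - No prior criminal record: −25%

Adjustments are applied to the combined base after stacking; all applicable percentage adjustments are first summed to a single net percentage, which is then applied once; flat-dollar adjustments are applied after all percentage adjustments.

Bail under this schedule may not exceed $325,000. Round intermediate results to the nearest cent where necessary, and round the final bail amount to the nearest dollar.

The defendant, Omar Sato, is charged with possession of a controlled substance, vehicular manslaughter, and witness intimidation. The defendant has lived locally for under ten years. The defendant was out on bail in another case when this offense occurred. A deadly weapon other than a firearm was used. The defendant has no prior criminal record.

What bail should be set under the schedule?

Base amounts from the schedule: possession of a controlled substance $500; vehicular manslaughter $155,000; witness intimidation $95,000.
Stacking rule: highest base plus 25% of each additional charge. Highest is vehicular manslaughter at $155,000. Additional: $500 × 25% = $125; $95,000 × 25% = $23,750. Combined base = $155,000 + $23,875 = $178,875.
Net percentage adjustment: +60% −25% = +35%. $178,875 × 1.35 = $241,481.25.
A deadly weapon other than a firearm was used (+$21,250 flat): $241,481.25 + $21,250 = $262,731.25.
$262,731.25 is within the $325,000 maximum.
Rounded to the nearest dollar: $262,731.

$262,731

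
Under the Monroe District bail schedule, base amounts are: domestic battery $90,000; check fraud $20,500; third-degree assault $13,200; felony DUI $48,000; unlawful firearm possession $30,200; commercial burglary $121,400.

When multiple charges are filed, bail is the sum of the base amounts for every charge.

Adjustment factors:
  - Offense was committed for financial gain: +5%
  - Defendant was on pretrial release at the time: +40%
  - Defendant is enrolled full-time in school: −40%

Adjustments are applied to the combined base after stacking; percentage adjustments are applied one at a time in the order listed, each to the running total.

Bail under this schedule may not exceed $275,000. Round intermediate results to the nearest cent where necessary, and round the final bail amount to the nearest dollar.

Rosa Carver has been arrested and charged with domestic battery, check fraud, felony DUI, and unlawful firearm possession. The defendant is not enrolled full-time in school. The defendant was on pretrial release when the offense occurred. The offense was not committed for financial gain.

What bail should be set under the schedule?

Base amounts from the schedule: domestic battery $90,000; check fraud $20,500; felony DUI $48,000; unlawful firearm possession $30,200.
Stacking rule: sum of all bases. $90,000 + $20,500 + $48,000 + $30,200 = $188,700.
Defendant was on pretrial release at the time (+40%): $188,700 × 1.4 = $264,180.
$264,180 is within the $275,000 maximum.

$264,180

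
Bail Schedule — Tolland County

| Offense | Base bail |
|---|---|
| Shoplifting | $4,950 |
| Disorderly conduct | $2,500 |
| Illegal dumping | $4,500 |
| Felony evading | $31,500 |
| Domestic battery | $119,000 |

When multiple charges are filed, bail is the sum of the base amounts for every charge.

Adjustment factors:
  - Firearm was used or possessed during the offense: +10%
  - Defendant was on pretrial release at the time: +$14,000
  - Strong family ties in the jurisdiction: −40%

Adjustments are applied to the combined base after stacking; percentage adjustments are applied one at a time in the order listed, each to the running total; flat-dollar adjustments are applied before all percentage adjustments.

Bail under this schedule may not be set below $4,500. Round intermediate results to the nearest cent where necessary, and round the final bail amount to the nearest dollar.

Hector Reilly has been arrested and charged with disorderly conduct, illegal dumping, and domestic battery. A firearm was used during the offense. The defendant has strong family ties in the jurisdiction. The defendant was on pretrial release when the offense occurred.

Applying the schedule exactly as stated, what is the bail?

Base amounts from the schedule: disorderly conduct $2,500; illegal dumping $4,500; domestic battery $119,000.
Stacking rule: sum of all bases. $2,500 + $4,500 + $119,000 = $126,000.
Defendant was on pretrial release at the time (+$14,000 flat): $126,000 + $14,000 = $140,000.
Firearm was used or possessed during the offense (+10%): $140,000 × 1.1 = $154,000.
Strong family ties in the jurisdiction (−40%): $154,000 × 0.6 = $92,400.
$92,400 is at or above the $4,500 minimum.

$92,400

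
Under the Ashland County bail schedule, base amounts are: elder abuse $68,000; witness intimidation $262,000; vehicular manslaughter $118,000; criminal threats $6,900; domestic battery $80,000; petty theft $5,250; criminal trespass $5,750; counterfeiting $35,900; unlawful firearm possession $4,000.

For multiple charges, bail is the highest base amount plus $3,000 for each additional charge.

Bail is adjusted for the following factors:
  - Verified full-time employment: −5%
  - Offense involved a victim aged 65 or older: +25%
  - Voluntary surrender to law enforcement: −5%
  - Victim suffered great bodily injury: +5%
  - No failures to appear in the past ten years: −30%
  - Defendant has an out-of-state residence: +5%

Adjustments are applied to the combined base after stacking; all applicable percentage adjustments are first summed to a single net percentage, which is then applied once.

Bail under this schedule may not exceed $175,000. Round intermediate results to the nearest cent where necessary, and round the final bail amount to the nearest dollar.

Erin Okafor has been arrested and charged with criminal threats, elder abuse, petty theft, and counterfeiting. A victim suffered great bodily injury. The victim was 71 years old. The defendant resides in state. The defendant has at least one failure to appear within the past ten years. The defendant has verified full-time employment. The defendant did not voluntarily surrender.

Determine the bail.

$96,250

Base amounts from the schedule: criminal threats $6,900; elder abuse $68,000; petty theft $5,250; counterfeiting $35,900.
Stacking rule: highest base plus $3,000 per additional charge. Highest is elder abuse at $68,000; 3 additional charges → +$9,000. Combined base = $77,000.
Net percentage adjustment: −5% +25% +5% = +25%. $77,000 × 1.25 = $96,250.
$96,250 is within the $175,000 maximum.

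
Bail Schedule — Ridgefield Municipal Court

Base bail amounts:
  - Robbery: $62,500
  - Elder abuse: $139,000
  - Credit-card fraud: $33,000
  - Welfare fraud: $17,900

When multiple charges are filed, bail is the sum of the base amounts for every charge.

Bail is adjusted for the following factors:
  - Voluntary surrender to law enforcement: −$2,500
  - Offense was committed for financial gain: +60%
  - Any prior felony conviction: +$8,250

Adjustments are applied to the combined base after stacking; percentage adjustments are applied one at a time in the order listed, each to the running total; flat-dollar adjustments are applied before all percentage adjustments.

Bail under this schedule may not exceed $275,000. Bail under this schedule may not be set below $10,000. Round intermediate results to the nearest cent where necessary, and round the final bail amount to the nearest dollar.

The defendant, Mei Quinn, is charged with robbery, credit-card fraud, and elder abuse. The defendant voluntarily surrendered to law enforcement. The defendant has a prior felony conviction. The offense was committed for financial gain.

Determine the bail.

Base amounts from the schedule: robbery $62,500; credit-card fraud $33,000; elder abuse $139,000.
Stacking rule: sum of all bases. $62,500 + $33,000 + $139,000 = $234,500.
Voluntary surrender to law enforcement (−$2,500 flat): $234,500 − $2,500 = $232,000.
Any prior felony conviction (+$8,250 flat): $232,000 + $8,250 = $240,250.
Offense was committed for financial gain (+60%): $240,250 × 1.6 = $384,400.
Result $384,400 exceeds the maximum of $275,000; bail is capped at $275,000.
$275,000 is at or above the $10,000 minimum.

$275,000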